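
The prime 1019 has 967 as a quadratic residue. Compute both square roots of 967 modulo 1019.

Since 1019 ≡ 3 (mod 4), a square root of 967 is 967^((1019+1)/4) = 967^255 mod 1019.
Repeated squaring: 967^2≡666, 967^4≡291, 967^8≡104, 967^16≡626, 967^32≡580, 967^64≡130, 967^128≡596 (mod 1019).
967^255 = 967^(128+64+32+16+8+4+2+1) ≡ 929 (mod 1019).
Check: 929² = 863041 ≡ 967 (mod 1019). The two roots are 90 and 929.

90, 929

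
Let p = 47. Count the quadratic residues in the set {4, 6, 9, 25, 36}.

(4/47) = +1 → QR.
(6/47) = +1 → QR.
(9/47) = +1 → QR.
(25/47) = +1 → QR.
(36/47) = +1 → QR.
Total quadratic residues among the 5: 5.

5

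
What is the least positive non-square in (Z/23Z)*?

5

(2/23) = +1, so 2 is a residue.
(3/23) = +1, so 3 is a residue.
(4/23) = +1, so 4 is a residue.
(5/23) = −1, so 5 is the smallest positive non-residue mod 23.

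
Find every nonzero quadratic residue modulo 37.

Square k = 1,…,18 (k and 37−k give the same square):
1²=1, 2²=4, 3²=9, 4²=16, 5²=25, 6²=36, 7²≡12, 8²≡27, 9²≡7, 10²≡26, 11²≡10, 12²≡33, 13²≡21, 14²≡11, 15²≡3, 16²≡34, 17²≡30, 18²≡28 (mod 37).
So the quadratic residues mod 37 are {1, 3, 4, 7, 9, 10, 11, 12, 16, 21, 25, 26, 27, 28, 30, 33, 34, 36}.

1, 3, 4, 7, 9, 10, 11, 12, 16, 21, 25, 26, 27, 28, 30, 33, 34, 36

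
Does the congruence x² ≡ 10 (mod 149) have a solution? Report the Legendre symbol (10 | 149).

-1

Pull out 2: since 149 ≡ 5 (mod 8), (2/149) = -1.
Reciprocity: 5 ≡ 1 and 149 ≡ 1 (mod 4), so (5/149) = +(149/5).
Reduce top mod 5: now compute (4/5).
Pull out 2^2: since 5 ≡ 5 (mod 8), (2/5) = -1, so (2/5)^2 = +1.
Reached (1/5) = 1. Collecting the sign flips along the way, the symbol is -1.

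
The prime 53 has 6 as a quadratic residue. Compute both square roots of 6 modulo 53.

18, 35

53 ≡ 1 (mod 4), so we find a root by search.
Trying successive values, 18² = 324 ≡ 6 (mod 53). The other root is 53 − 18 = 35.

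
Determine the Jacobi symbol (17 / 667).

1

Reciprocity: 17 ≡ 1 and 667 ≡ 3 (mod 4), so (17/667) = +(667/17).
Reduce top mod 17: now compute (4/17).
Pull out 2^2: since 17 ≡ 1 (mod 8), (2/17) = +1, so (2/17)^2 = +1.
Reached (1/17) = 1. Collecting the sign flips along the way, the symbol is +1.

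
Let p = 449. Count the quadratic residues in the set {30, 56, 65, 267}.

1

(30/449) = -1 → non-residue.
(56/449) = +1 → QR.
(65/449) = -1 → non-residue.
(267/449) = -1 → non-residue.
Total quadratic residues among the 4: 1.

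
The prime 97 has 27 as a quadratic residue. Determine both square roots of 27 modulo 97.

30, 67

97 ≡ 1 (mod 4), so we find a root by search.
Trying successive values, 30² = 900 ≡ 27 (mod 97). The other root is 97 − 30 = 67.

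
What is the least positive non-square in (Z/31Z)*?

(2/31) = +1, so 2 is a residue.
(3/31) = −1, so 3 is the smallest positive non-residue mod 31.

3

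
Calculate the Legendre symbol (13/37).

Euler's criterion: (13/37) ≡ 13^18 (mod 37).
13^2 ≡ 21 (mod 37)
13^4 ≡ 34 (mod 37)
13^8 ≡ 9 (mod 37)
13^16 ≡ 7 (mod 37)
13^18 = 13^(16+2) ≡ 36 (mod 37).
Result is 36 ≡ −1, so (13/37) = −1.

-1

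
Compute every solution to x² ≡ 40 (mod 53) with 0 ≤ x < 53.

26, 27

53 ≡ 1 (mod 4), so we find a root by search.
Trying successive values, 26² = 676 ≡ 40 (mod 53). The other root is 53 − 26 = 27.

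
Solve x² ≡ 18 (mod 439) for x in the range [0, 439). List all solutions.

63, 376

Since 439 ≡ 3 (mod 4), a square root of 18 is 18^((439+1)/4) = 18^110 mod 439.
Repeated squaring: 18^2≡324, 18^4≡55, 18^8≡391, 18^16≡109, 18^32≡28, 18^64≡345 (mod 439).
18^110 = 18^(64+32+8+4+2) ≡ 63 (mod 439).
Check: 63² = 3969 ≡ 18 (mod 439). The two roots are 63 and 376.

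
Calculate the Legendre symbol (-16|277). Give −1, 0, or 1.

First reduce: -16 ≡ 261 (mod 277).
Reciprocity: 261 ≡ 1 and 277 ≡ 1 (mod 4), so (261/277) = +(277/261).
Reduce top mod 261: now compute (16/261).
Pull out 2^4: since 261 ≡ 5 (mod 8), (2/261) = -1, so (2/261)^4 = +1.
Reached (1/261) = 1. Collecting the sign flips along the way, the symbol is +1.

1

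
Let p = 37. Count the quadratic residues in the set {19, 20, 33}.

1

(19/37) = -1 → non-residue.
(20/37) = -1 → non-residue.
(33/37) = +1 → QR.
Total quadratic residues among the 3: 1.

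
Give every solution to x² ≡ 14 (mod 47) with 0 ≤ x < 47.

22, 25

Since 47 ≡ 3 (mod 4), a square root of 14 is 14^((47+1)/4) = 14^12 mod 47.
Repeated squaring: 14^2≡8, 14^4≡17, 14^8≡7 (mod 47).
14^12 = 14^(8+4) ≡ 25 (mod 47).
Check: 25² = 625 ≡ 14 (mod 47). The two roots are 22 and 25.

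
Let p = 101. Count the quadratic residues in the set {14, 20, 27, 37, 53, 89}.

3

(14/101) = +1 → QR.
(20/101) = +1 → QR.
(27/101) = -1 → non-residue.
(37/101) = +1 → QR.
(53/101) = -1 → non-residue.
(89/101) = -1 → non-residue.
Total quadratic residues among the 6: 3.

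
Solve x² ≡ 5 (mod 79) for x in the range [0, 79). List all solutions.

20, 59

Since 79 ≡ 3 (mod 4), a square root of 5 is 5^((79+1)/4) = 5^20 mod 79.
Repeated squaring: 5^2≡25, 5^4≡72, 5^8≡49, 5^16≡31 (mod 79).
5^20 = 5^(16+4) ≡ 20 (mod 79).
Check: 20² = 400 ≡ 5 (mod 79). The two roots are 20 and 59.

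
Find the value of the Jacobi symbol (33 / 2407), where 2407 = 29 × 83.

Reciprocity: 33 ≡ 1 and 2407 ≡ 3 (mod 4), so (33/2407) = +(2407/33).
Reduce top mod 33: now compute (31/33).
Reciprocity: 31 ≡ 3 and 33 ≡ 1 (mod 4), so (31/33) = +(33/31).
Reduce top mod 31: now compute (2/31).
Pull out 2: since 31 ≡ 7 (mod 8), (2/31) = +1.
Reached (1/31) = 1. Collecting the sign flips along the way, the symbol is +1.

1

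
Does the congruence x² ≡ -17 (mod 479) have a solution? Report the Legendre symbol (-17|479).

First reduce: -17 ≡ 462 (mod 479).
Pull out 2: since 479 ≡ 7 (mod 8), (2/479) = +1.
Reciprocity: 231 ≡ 3 and 479 ≡ 3 (mod 4), so (231/479) = −(479/231).
Reduce top mod 231: now compute (17/231).
Reciprocity: 17 ≡ 1 and 231 ≡ 3 (mod 4), so (17/231) = +(231/17).
Reduce top mod 17: now compute (10/17).
Pull out 2: since 17 ≡ 1 (mod 8), (2/17) = +1.
Reciprocity: 5 ≡ 1 and 17 ≡ 1 (mod 4), so (5/17) = +(17/5).
Reduce top mod 5: now compute (2/5).
Pull out 2: since 5 ≡ 5 (mod 8), (2/5) = -1.
Reached (1/5) = 1. Collecting the sign flips along the way, the symbol is +1.

1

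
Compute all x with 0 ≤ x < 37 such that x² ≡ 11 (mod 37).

14, 23

37 ≡ 1 (mod 4), so we find a root by search.
Trying successive values, 14² = 196 ≡ 11 (mod 37). The other root is 37 − 14 = 23.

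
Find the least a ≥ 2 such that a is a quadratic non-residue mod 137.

(2/137) = +1, so 2 is a residue.
(3/137) = −1, so 3 is the smallest positive non-residue mod 137.

3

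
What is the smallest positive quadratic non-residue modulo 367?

3

(2/367) = +1, so 2 is a residue.
(3/367) = −1, so 3 is the smallest positive non-residue mod 367.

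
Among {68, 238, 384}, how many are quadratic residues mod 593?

(68/593) = +1 → QR.
(238/593) = -1 → non-residue.
(384/593) = -1 → non-residue.
Total quadratic residues among the 3: 1.

1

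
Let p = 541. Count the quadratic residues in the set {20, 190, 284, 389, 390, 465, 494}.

(20/541) = +1 → QR.
(190/541) = -1 → non-residue.
(284/541) = -1 → non-residue.
(389/541) = -1 → non-residue.
(390/541) = +1 → QR.
(465/541) = +1 → QR.
(494/541) = +1 → QR.
Total quadratic residues among the 7: 4.

4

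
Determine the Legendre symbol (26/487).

-1

Euler's criterion: (26/487) ≡ 26^243 (mod 487).
26^2 ≡ 189 (mod 487)
26^4 ≡ 170 (mod 487)
26^8 ≡ 167 (mod 487)
26^16 ≡ 130 (mod 487)
26^32 ≡ 342 (mod 487)
26^64 ≡ 84 (mod 487)
26^128 ≡ 238 (mod 487)
26^243 = 26^(128+64+32+16+2+1) ≡ 486 (mod 487).
Result is 486 ≡ −1, so (26/487) = −1.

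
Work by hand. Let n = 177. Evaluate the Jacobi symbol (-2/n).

1

First reduce: -2 ≡ 175 (mod 177).
Reciprocity: 175 ≡ 3 and 177 ≡ 1 (mod 4), so (175/177) = +(177/175).
Reduce top mod 175: now compute (2/175).
Pull out 2: since 175 ≡ 7 (mod 8), (2/175) = +1.
Reached (1/175) = 1. Collecting the sign flips along the way, the symbol is +1.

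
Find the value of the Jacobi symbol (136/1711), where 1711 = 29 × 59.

Pull out 2^3: since 1711 ≡ 7 (mod 8), (2/1711) = +1, so (2/1711)^3 = +1.
Reciprocity: 17 ≡ 1 and 1711 ≡ 3 (mod 4), so (17/1711) = +(1711/17).
Reduce top mod 17: now compute (11/17).
Reciprocity: 11 ≡ 3 and 17 ≡ 1 (mod 4), so (11/17) = +(17/11).
Reduce top mod 11: now compute (6/11).
Pull out 2: since 11 ≡ 3 (mod 8), (2/11) = -1.
Reciprocity: 3 ≡ 3 and 11 ≡ 3 (mod 4), so (3/11) = −(11/3).
Reduce top mod 3: now compute (2/3).
Pull out 2: since 3 ≡ 3 (mod 8), (2/3) = -1.
Reached (1/3) = 1. Collecting the sign flips along the way, the symbol is -1.

-1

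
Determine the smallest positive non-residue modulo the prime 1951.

(2/1951) = +1, so 2 is a residue.
(3/1951) = −1, so 3 is the smallest positive non-residue mod 1951.

3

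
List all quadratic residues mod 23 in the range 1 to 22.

1,2,3,4,6,8,9,12,13,16,18

Square k = 1,…,11 (k and 23−k give the same square):
1²=1, 2²=4, 3²=9, 4²=16, 5²≡2, 6²≡13, 7²≡3, 8²≡18, 9²≡12, 10²≡8, 11²≡6 (mod 23).
So the quadratic residues mod 23 are {1, 2, 3, 4, 6, 8, 9, 12, 13, 16, 18}.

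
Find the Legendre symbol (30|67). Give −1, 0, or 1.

Euler's criterion: (30/67) ≡ 30^33 (mod 67).
30^2 ≡ 29 (mod 67)
30^4 ≡ 37 (mod 67)
30^8 ≡ 29 (mod 67)
30^16 ≡ 37 (mod 67)
30^32 ≡ 29 (mod 67)
30^33 = 30^(32+1) ≡ 66 (mod 67).
Result is 66 ≡ −1, so (30/67) = −1.

-1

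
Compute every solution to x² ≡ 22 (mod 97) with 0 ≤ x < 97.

33, 64

97 ≡ 1 (mod 4), so we find a root by search.
Trying successive values, 33² = 1089 ≡ 22 (mod 97). The other root is 97 − 33 = 64.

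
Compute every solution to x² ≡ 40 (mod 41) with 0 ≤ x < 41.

9, 32

41 ≡ 1 (mod 4), so we find a root by search.
Trying successive values, 9² = 81 ≡ 40 (mod 41). The other root is 41 − 9 = 32.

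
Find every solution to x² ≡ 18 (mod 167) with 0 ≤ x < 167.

39, 128

Since 167 ≡ 3 (mod 4), a square root of 18 is 18^((167+1)/4) = 18^42 mod 167.
Repeated squaring: 18^2≡157, 18^4≡100, 18^8≡147, 18^16≡66, 18^32≡14 (mod 167).
18^42 = 18^(32+8+2) ≡ 128 (mod 167).
Check: 128² = 16384 ≡ 18 (mod 167). The two roots are 39 and 128.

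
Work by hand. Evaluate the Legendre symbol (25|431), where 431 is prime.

Reciprocity: 25 ≡ 1 and 431 ≡ 3 (mod 4), so (25/431) = +(431/25).
Reduce top mod 25: now compute (6/25).
Pull out 2: since 25 ≡ 1 (mod 8), (2/25) = +1.
Reciprocity: 3 ≡ 3 and 25 ≡ 1 (mod 4), so (3/25) = +(25/3).
Reduce top mod 3: now compute (1/3).
Reached (1/3) = 1. Collecting the sign flips along the way, the symbol is +1.

1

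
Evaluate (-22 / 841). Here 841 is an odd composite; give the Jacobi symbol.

1

First reduce: -22 ≡ 819 (mod 841).
Reciprocity: 819 ≡ 3 and 841 ≡ 1 (mod 4), so (819/841) = +(841/819).
Reduce top mod 819: now compute (22/819).
Pull out 2: since 819 ≡ 3 (mod 8), (2/819) = -1.
Reciprocity: 11 ≡ 3 and 819 ≡ 3 (mod 4), so (11/819) = −(819/11).
Reduce top mod 11: now compute (5/11).
Reciprocity: 5 ≡ 1 and 11 ≡ 3 (mod 4), so (5/11) = +(11/5).
Reduce top mod 5: now compute (1/5).
Reached (1/5) = 1. Collecting the sign flips along the way, the symbol is +1.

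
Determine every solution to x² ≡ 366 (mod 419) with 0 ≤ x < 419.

Since 419 ≡ 3 (mod 4), a square root of 366 is 366^((419+1)/4) = 366^105 mod 419.
Repeated squaring: 366^2≡295, 366^4≡292, 366^8≡207, 366^16≡111, 366^32≡170, 366^64≡408 (mod 419).
366^105 = 366^(64+32+8+1) ≡ 273 (mod 419).
Check: 273² = 74529 ≡ 366 (mod 419). The two roots are 146 and 273.

146, 273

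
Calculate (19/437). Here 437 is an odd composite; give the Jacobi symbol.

0

Reciprocity: 19 ≡ 3 and 437 ≡ 1 (mod 4), so (19/437) = +(437/19).
Reduce top mod 19: now compute (0/19).
Top reduces to 0: gcd > 1, so the symbol is 0.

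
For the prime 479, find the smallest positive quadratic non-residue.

13

(2/479) = +1, so 2 is a residue.
(3/479) = +1, so 3 is a residue.
(4/479) = +1, so 4 is a residue.
(5/479) = +1, so 5 is a residue.
(6/479) = +1, so 6 is a residue.
(7/479) = +1, so 7 is a residue.
(8/479) = +1, so 8 is a residue.
(9/479) = +1, so 9 is a residue.
(10/479) = +1, so 10 is a residue.
(11/479) = +1, so 11 is a residue.
(12/479) = +1, so 12 is a residue.
(13/479) = −1, so 13 is the smallest positive non-residue mod 479.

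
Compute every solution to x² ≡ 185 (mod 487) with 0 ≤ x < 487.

92, 395

Since 487 ≡ 3 (mod 4), a square root of 185 is 185^((487+1)/4) = 185^122 mod 487.
Repeated squaring: 185^2≡135, 185^4≡206, 185^8≡67, 185^16≡106, 185^32≡35, 185^64≡251 (mod 487).
185^122 = 185^(64+32+16+8+2) ≡ 395 (mod 487).
Check: 395² = 156025 ≡ 185 (mod 487). The two roots are 92 and 395.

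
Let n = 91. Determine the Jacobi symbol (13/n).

Reciprocity: 13 ≡ 1 and 91 ≡ 3 (mod 4), so (13/91) = +(91/13).
Reduce top mod 13: now compute (0/13).
Top reduces to 0: gcd > 1, so the symbol is 0.

0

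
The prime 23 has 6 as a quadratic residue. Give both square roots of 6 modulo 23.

Since 23 ≡ 3 (mod 4), a square root of 6 is 6^((23+1)/4) = 6^6 mod 23.
Repeated squaring: 6^2≡13, 6^4≡8 (mod 23).
6^6 = 6^(4+2) ≡ 12 (mod 23).
Check: 12² = 144 ≡ 6 (mod 23). The two roots are 11 and 12.

11, 12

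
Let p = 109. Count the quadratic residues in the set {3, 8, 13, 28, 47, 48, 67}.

3

(3/109) = +1 → QR.
(8/109) = -1 → non-residue.
(13/109) = -1 → non-residue.
(28/109) = +1 → QR.
(47/109) = -1 → non-residue.
(48/109) = +1 → QR.
(67/109) = -1 → non-residue.
Total quadratic residues among the 7: 3.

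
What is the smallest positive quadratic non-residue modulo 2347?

(2/2347) = −1, so 2 is the smallest positive non-residue mod 2347.

2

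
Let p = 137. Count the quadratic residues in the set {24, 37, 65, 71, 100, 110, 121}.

(24/137) = -1 → non-residue.
(37/137) = +1 → QR.
(65/137) = +1 → QR.
(71/137) = -1 → non-residue.
(100/137) = +1 → QR.
(110/137) = -1 → non-residue.
(121/137) = +1 → QR.
Total quadratic residues among the 7: 4.

4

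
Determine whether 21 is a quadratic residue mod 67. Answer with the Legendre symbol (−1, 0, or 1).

1

Euler's criterion: (21/67) ≡ 21^33 (mod 67).
21^2 ≡ 39 (mod 67)
21^4 ≡ 47 (mod 67)
21^8 ≡ 65 (mod 67)
21^16 ≡ 4 (mod 67)
21^32 ≡ 16 (mod 67)
21^33 = 21^(32+1) ≡ 1 (mod 67).
Result is 1, so (21/67) = 1.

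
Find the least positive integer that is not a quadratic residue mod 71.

7

(2/71) = +1, so 2 is a residue.
(3/71) = +1, so 3 is a residue.
(4/71) = +1, so 4 is a residue.
(5/71) = +1, so 5 is a residue.
(6/71) = +1, so 6 is a residue.
(7/71) = −1, so 7 is the smallest positive non-residue mod 71.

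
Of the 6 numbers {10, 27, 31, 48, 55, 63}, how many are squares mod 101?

1

(10/101) = -1 → non-residue.
(27/101) = -1 → non-residue.
(31/101) = +1 → QR.
(48/101) = -1 → non-residue.
(55/101) = -1 → non-residue.
(63/101) = -1 → non-residue.
Total quadratic residues among the 6: 1.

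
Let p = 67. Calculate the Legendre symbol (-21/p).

-1

First reduce: -21 ≡ 46 (mod 67).
Pull out 2: since 67 ≡ 3 (mod 8), (2/67) = -1.
Reciprocity: 23 ≡ 3 and 67 ≡ 3 (mod 4), so (23/67) = −(67/23).
Reduce top mod 23: now compute (21/23).
Reciprocity: 21 ≡ 1 and 23 ≡ 3 (mod 4), so (21/23) = +(23/21).
Reduce top mod 21: now compute (2/21).
Pull out 2: since 21 ≡ 5 (mod 8), (2/21) = -1.
Reached (1/21) = 1. Collecting the sign flips along the way, the symbol is -1.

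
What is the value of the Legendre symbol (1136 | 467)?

Euler's criterion: (1136/467) ≡ 202^233 (mod 467).
202^2 ≡ 175 (mod 467)
202^4 ≡ 270 (mod 467)
202^8 ≡ 48 (mod 467)
202^16 ≡ 436 (mod 467)
202^32 ≡ 27 (mod 467)
202^64 ≡ 262 (mod 467)
202^128 ≡ 462 (mod 467)
202^233 = 202^(128+64+32+8+1) ≡ 1 (mod 467).
Result is 1, so (1136/467) = 1.

1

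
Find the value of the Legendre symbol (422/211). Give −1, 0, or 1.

First reduce: 422 ≡ 0 (mod 211).
Top reduces to 0: gcd > 1, so the symbol is 0.

0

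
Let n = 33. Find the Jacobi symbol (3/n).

Reciprocity: 3 ≡ 3 and 33 ≡ 1 (mod 4), so (3/33) = +(33/3).
Reduce top mod 3: now compute (0/3).
Top reduces to 0: gcd > 1, so the symbol is 0.

0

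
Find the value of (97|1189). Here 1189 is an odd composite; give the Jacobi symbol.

Reciprocity: 97 ≡ 1 and 1189 ≡ 1 (mod 4), so (97/1189) = +(1189/97).
Reduce top mod 97: now compute (25/97).
Reciprocity: 25 ≡ 1 and 97 ≡ 1 (mod 4), so (25/97) = +(97/25).
Reduce top mod 25: now compute (22/25).
Pull out 2: since 25 ≡ 1 (mod 8), (2/25) = +1.
Reciprocity: 11 ≡ 3 and 25 ≡ 1 (mod 4), so (11/25) = +(25/11).
Reduce top mod 11: now compute (3/11).
Reciprocity: 3 ≡ 3 and 11 ≡ 3 (mod 4), so (3/11) = −(11/3).
Reduce top mod 3: now compute (2/3).
Pull out 2: since 3 ≡ 3 (mod 8), (2/3) = -1.
Reached (1/3) = 1. Collecting the sign flips along the way, the symbol is +1.

1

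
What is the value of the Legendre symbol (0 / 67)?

0

Top reduces to 0: gcd > 1, so the symbol is 0.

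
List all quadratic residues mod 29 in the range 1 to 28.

1,4,5,6,7,9,13,16,20,22,23,24,25,28

Square k = 1,…,14 (k and 29−k give the same square):
1²=1, 2²=4, 3²=9, 4²=16, 5²=25, 6²≡7, 7²≡20, 8²≡6, 9²≡23, 10²≡13, 11²≡5, 12²≡28, 13²≡24, 14²≡22 (mod 29).
So the quadratic residues mod 29 are {1, 4, 5, 6, 7, 9, 13, 16, 20, 22, 23, 24, 25, 28}.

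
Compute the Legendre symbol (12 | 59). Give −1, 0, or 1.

1

Euler's criterion: (12/59) ≡ 12^29 (mod 59).
12^2 ≡ 26 (mod 59)
12^4 ≡ 27 (mod 59)
12^8 ≡ 21 (mod 59)
12^16 ≡ 28 (mod 59)
12^29 = 12^(16+8+4+1) ≡ 1 (mod 59).
Result is 1, so (12/59) = 1.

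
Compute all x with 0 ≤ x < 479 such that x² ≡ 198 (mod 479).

34, 445

Since 479 ≡ 3 (mod 4), a square root of 198 is 198^((479+1)/4) = 198^120 mod 479.
Repeated squaring: 198^2≡405, 198^4≡207, 198^8≡218, 198^16≡103, 198^32≡71, 198^64≡251 (mod 479).
198^120 = 198^(64+32+16+8) ≡ 445 (mod 479).
Check: 445² = 198025 ≡ 198 (mod 479). The two roots are 34 and 445.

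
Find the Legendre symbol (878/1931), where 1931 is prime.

Pull out 2: since 1931 ≡ 3 (mod 8), (2/1931) = -1.
Reciprocity: 439 ≡ 3 and 1931 ≡ 3 (mod 4), so (439/1931) = −(1931/439).
Reduce top mod 439: now compute (175/439).
Reciprocity: 175 ≡ 3 and 439 ≡ 3 (mod 4), so (175/439) = −(439/175).
Reduce top mod 175: now compute (89/175).
Reciprocity: 89 ≡ 1 and 175 ≡ 3 (mod 4), so (89/175) = +(175/89).
Reduce top mod 89: now compute (86/89).
Pull out 2: since 89 ≡ 1 (mod 8), (2/89) = +1.
Reciprocity: 43 ≡ 3 and 89 ≡ 1 (mod 4), so (43/89) = +(89/43).
Reduce top mod 43: now compute (3/43).
Reciprocity: 3 ≡ 3 and 43 ≡ 3 (mod 4), so (3/43) = −(43/3).
Reduce top mod 3: now compute (1/3).
Reached (1/3) = 1. Collecting the sign flips along the way, the symbol is +1.

1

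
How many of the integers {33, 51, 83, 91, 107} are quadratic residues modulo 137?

1

(33/137) = -1 → non-residue.
(51/137) = -1 → non-residue.
(83/137) = -1 → non-residue.
(91/137) = -1 → non-residue.
(107/137) = +1 → QR.
Total quadratic residues among the 5: 1.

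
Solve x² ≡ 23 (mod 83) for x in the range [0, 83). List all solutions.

40, 43

Since 83 ≡ 3 (mod 4), a square root of 23 is 23^((83+1)/4) = 23^21 mod 83.
Repeated squaring: 23^2≡31, 23^4≡48, 23^8≡63, 23^16≡68 (mod 83).
23^21 = 23^(16+4+1) ≡ 40 (mod 83).
Check: 40² = 1600 ≡ 23 (mod 83). The two roots are 40 and 43.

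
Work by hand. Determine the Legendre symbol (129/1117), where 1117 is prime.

-1

Reciprocity: 129 ≡ 1 and 1117 ≡ 1 (mod 4), so (129/1117) = +(1117/129).
Reduce top mod 129: now compute (85/129).
Reciprocity: 85 ≡ 1 and 129 ≡ 1 (mod 4), so (85/129) = +(129/85).
Reduce top mod 85: now compute (44/85).
Pull out 2^2: since 85 ≡ 5 (mod 8), (2/85) = -1, so (2/85)^2 = +1.
Reciprocity: 11 ≡ 3 and 85 ≡ 1 (mod 4), so (11/85) = +(85/11).
Reduce top mod 11: now compute (8/11).
Pull out 2^3: since 11 ≡ 3 (mod 8), (2/11) = -1, so (2/11)^3 = -1.
Reached (1/11) = 1. Collecting the sign flips along the way, the symbol is -1.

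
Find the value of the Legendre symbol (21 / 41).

1

Reciprocity: 21 ≡ 1 and 41 ≡ 1 (mod 4), so (21/41) = +(41/21).
Reduce top mod 21: now compute (20/21).
Pull out 2^2: since 21 ≡ 5 (mod 8), (2/21) = -1, so (2/21)^2 = +1.
Reciprocity: 5 ≡ 1 and 21 ≡ 1 (mod 4), so (5/21) = +(21/5).
Reduce top mod 5: now compute (1/5).
Reached (1/5) = 1. Collecting the sign flips along the way, the symbol is +1.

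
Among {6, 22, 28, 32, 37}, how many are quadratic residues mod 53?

3

(6/53) = +1 → QR.
(22/53) = -1 → non-residue.
(28/53) = +1 → QR.
(32/53) = -1 → non-residue.
(37/53) = +1 → QR.
Total quadratic residues among the 5: 3.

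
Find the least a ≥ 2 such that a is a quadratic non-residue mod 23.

(2/23) = +1, so 2 is a residue.
(3/23) = +1, so 3 is a residue.
(4/23) = +1, so 4 is a residue.
(5/23) = −1, so 5 is the smallest positive non-residue mod 23.

5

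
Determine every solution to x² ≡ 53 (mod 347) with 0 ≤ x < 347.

Since 347 ≡ 3 (mod 4), a square root of 53 is 53^((347+1)/4) = 53^87 mod 347.
Repeated squaring: 53^2≡33, 53^4≡48, 53^8≡222, 53^16≡10, 53^32≡100, 53^64≡284 (mod 347).
53^87 = 53^(64+16+4+2+1) ≡ 327 (mod 347).
Check: 327² = 106929 ≡ 53 (mod 347). The two roots are 20 and 327.

20, 327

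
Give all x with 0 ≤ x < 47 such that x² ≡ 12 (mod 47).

23, 24

Since 47 ≡ 3 (mod 4), a square root of 12 is 12^((47+1)/4) = 12^12 mod 47.
Repeated squaring: 12^2≡3, 12^4≡9, 12^8≡34 (mod 47).
12^12 = 12^(8+4) ≡ 24 (mod 47).
Check: 24² = 576 ≡ 12 (mod 47). The two roots are 23 and 24.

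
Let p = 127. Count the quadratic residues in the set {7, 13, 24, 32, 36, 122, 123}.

4

(7/127) = -1 → non-residue.
(13/127) = +1 → QR.
(24/127) = -1 → non-residue.
(32/127) = +1 → QR.
(36/127) = +1 → QR.
(122/127) = +1 → QR.
(123/127) = -1 → non-residue.
Total quadratic residues among the 7: 4.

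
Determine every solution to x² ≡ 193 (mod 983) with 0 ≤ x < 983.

Since 983 ≡ 3 (mod 4), a square root of 193 is 193^((983+1)/4) = 193^246 mod 983.
Repeated squaring: 193^2≡878, 193^4≡212, 193^8≡709, 193^16≡368, 193^32≡753, 193^64≡801, 193^128≡685 (mod 983).
193^246 = 193^(128+64+32+16+4+2) ≡ 461 (mod 983).
Check: 461² = 212521 ≡ 193 (mod 983). The two roots are 461 and 522.

461, 522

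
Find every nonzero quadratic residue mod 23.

Square k = 1,…,11 (k and 23−k give the same square):
1²=1, 2²=4, 3²=9, 4²=16, 5²≡2, 6²≡13, 7²≡3, 8²≡18, 9²≡12, 10²≡8, 11²≡6 (mod 23).
So the quadratic residues mod 23 are {1, 2, 3, 4, 6, 8, 9, 12, 13, 16, 18}.

1 2 3 4 6 8 9 12 13 16 18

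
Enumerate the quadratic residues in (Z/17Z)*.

1 2 4 8 9 13 15 16

Square k = 1,…,8 (k and 17−k give the same square):
1²=1, 2²=4, 3²=9, 4²=16, 5²≡8, 6²≡2, 7²≡15, 8²≡13 (mod 17).
So the quadratic residues mod 17 are {1, 2, 4, 8, 9, 13, 15, 16}.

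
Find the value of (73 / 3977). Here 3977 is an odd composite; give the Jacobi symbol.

1

Reciprocity: 73 ≡ 1 and 3977 ≡ 1 (mod 4), so (73/3977) = +(3977/73).
Reduce top mod 73: now compute (35/73).
Reciprocity: 35 ≡ 3 and 73 ≡ 1 (mod 4), so (35/73) = +(73/35).
Reduce top mod 35: now compute (3/35).
Reciprocity: 3 ≡ 3 and 35 ≡ 3 (mod 4), so (3/35) = −(35/3).
Reduce top mod 3: now compute (2/3).
Pull out 2: since 3 ≡ 3 (mod 8), (2/3) = -1.
Reached (1/3) = 1. Collecting the sign flips along the way, the symbol is +1.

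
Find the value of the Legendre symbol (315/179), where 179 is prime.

-1

First reduce: 315 ≡ 136 (mod 179).
Pull out 2^3: since 179 ≡ 3 (mod 8), (2/179) = -1, so (2/179)^3 = -1.
Reciprocity: 17 ≡ 1 and 179 ≡ 3 (mod 4), so (17/179) = +(179/17).
Reduce top mod 17: now compute (9/17).
Reciprocity: 9 ≡ 1 and 17 ≡ 1 (mod 4), so (9/17) = +(17/9).
Reduce top mod 9: now compute (8/9).
Pull out 2^3: since 9 ≡ 1 (mod 8), (2/9) = +1, so (2/9)^3 = +1.
Reached (1/9) = 1. Collecting the sign flips along the way, the symbol is -1.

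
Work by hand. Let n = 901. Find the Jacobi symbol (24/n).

-1

Pull out 2^3: since 901 ≡ 5 (mod 8), (2/901) = -1, so (2/901)^3 = -1.
Reciprocity: 3 ≡ 3 and 901 ≡ 1 (mod 4), so (3/901) = +(901/3).
Reduce top mod 3: now compute (1/3).
Reached (1/3) = 1. Collecting the sign flips along the way, the symbol is -1.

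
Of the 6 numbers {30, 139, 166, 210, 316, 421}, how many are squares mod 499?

4

(30/499) = +1 → QR.
(139/499) = +1 → QR.
(166/499) = +1 → QR.
(210/499) = -1 → non-residue.
(316/499) = -1 → non-residue.
(421/499) = +1 → QR.
Total quadratic residues among the 6: 4.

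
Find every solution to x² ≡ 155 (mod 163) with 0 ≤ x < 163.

Since 163 ≡ 3 (mod 4), a square root of 155 is 155^((163+1)/4) = 155^41 mod 163.
Repeated squaring: 155^2≡64, 155^4≡21, 155^8≡115, 155^16≡22, 155^32≡158 (mod 163).
155^41 = 155^(32+8+1) ≡ 36 (mod 163).
Check: 36² = 1296 ≡ 155 (mod 163). The two roots are 36 and 127.

36, 127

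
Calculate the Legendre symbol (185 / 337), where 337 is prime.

Reciprocity: 185 ≡ 1 and 337 ≡ 1 (mod 4), so (185/337) = +(337/185).
Reduce top mod 185: now compute (152/185).
Pull out 2^3: since 185 ≡ 1 (mod 8), (2/185) = +1, so (2/185)^3 = +1.
Reciprocity: 19 ≡ 3 and 185 ≡ 1 (mod 4), so (19/185) = +(185/19).
Reduce top mod 19: now compute (14/19).
Pull out 2: since 19 ≡ 3 (mod 8), (2/19) = -1.
Reciprocity: 7 ≡ 3 and 19 ≡ 3 (mod 4), so (7/19) = −(19/7).
Reduce top mod 7: now compute (5/7).
Reciprocity: 5 ≡ 1 and 7 ≡ 3 (mod 4), so (5/7) = +(7/5).
Reduce top mod 5: now compute (2/5).
Pull out 2: since 5 ≡ 5 (mod 8), (2/5) = -1.
Reached (1/5) = 1. Collecting the sign flips along the way, the symbol is -1.

-1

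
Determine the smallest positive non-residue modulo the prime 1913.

3

(2/1913) = +1, so 2 is a residue.
(3/1913) = −1, so 3 is the smallest positive non-residue mod 1913.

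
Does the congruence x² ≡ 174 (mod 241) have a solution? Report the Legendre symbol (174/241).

Euler's criterion: (174/241) ≡ 174^120 (mod 241).
174^2 ≡ 151 (mod 241)
174^4 ≡ 147 (mod 241)
174^8 ≡ 160 (mod 241)
174^16 ≡ 54 (mod 241)
174^32 ≡ 24 (mod 241)
174^64 ≡ 94 (mod 241)
174^120 = 174^(64+32+16+8) ≡ 1 (mod 241).
Result is 1, so (174/241) = 1.

1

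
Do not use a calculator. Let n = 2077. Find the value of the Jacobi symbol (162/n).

-1

Pull out 2: since 2077 ≡ 5 (mod 8), (2/2077) = -1.
Reciprocity: 81 ≡ 1 and 2077 ≡ 1 (mod 4), so (81/2077) = +(2077/81).
Reduce top mod 81: now compute (52/81).
Pull out 2^2: since 81 ≡ 1 (mod 8), (2/81) = +1, so (2/81)^2 = +1.
Reciprocity: 13 ≡ 1 and 81 ≡ 1 (mod 4), so (13/81) = +(81/13).
Reduce top mod 13: now compute (3/13).
Reciprocity: 3 ≡ 3 and 13 ≡ 1 (mod 4), so (3/13) = +(13/3).
Reduce top mod 3: now compute (1/3).
Reached (1/3) = 1. Collecting the sign flips along the way, the symbol is -1.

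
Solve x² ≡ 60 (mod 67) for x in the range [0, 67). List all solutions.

Since 67 ≡ 3 (mod 4), a square root of 60 is 60^((67+1)/4) = 60^17 mod 67.
Repeated squaring: 60^2≡49, 60^4≡56, 60^8≡54, 60^16≡35 (mod 67).
60^17 = 60^(16+1) ≡ 23 (mod 67).
Check: 23² = 529 ≡ 60 (mod 67). The two roots are 23 and 44.

23, 44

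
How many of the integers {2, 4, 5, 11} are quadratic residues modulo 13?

1

(2/13) = -1 → non-residue.
(4/13) = +1 → QR.
(5/13) = -1 → non-residue.
(11/13) = -1 → non-residue.
Total quadratic residues among the 4: 1.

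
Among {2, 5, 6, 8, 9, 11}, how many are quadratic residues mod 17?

(2/17) = +1 → QR.
(5/17) = -1 → non-residue.
(6/17) = -1 → non-residue.
(8/17) = +1 → QR.
(9/17) = +1 → QR.
(11/17) = -1 → non-residue.
Total quadratic residues among the 6: 3.

3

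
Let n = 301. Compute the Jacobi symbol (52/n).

-1

Pull out 2^2: since 301 ≡ 5 (mod 8), (2/301) = -1, so (2/301)^2 = +1.
Reciprocity: 13 ≡ 1 and 301 ≡ 1 (mod 4), so (13/301) = +(301/13).
Reduce top mod 13: now compute (2/13).
Pull out 2: since 13 ≡ 5 (mod 8), (2/13) = -1.
Reached (1/13) = 1. Collecting the sign flips along the way, the symbol is -1.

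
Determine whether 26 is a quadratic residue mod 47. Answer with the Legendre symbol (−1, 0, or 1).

Pull out 2: since 47 ≡ 7 (mod 8), (2/47) = +1.
Reciprocity: 13 ≡ 1 and 47 ≡ 3 (mod 4), so (13/47) = +(47/13).
Reduce top mod 13: now compute (8/13).
Pull out 2^3: since 13 ≡ 5 (mod 8), (2/13) = -1, so (2/13)^3 = -1.
Reached (1/13) = 1. Collecting the sign flips along the way, the symbol is -1.

-1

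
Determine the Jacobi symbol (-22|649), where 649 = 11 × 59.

0

First reduce: -22 ≡ 627 (mod 649).
Reciprocity: 627 ≡ 3 and 649 ≡ 1 (mod 4), so (627/649) = +(649/627).
Reduce top mod 627: now compute (22/627).
Pull out 2: since 627 ≡ 3 (mod 8), (2/627) = -1.
Reciprocity: 11 ≡ 3 and 627 ≡ 3 (mod 4), so (11/627) = −(627/11).
Reduce top mod 11: now compute (0/11).
Top reduces to 0: gcd > 1, so the symbol is 0.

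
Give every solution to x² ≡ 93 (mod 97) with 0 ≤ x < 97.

44, 53

97 ≡ 1 (mod 4), so we find a root by search.
Trying successive values, 44² = 1936 ≡ 93 (mod 97). The other root is 97 − 44 = 53.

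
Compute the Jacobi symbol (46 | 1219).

0

Pull out 2: since 1219 ≡ 3 (mod 8), (2/1219) = -1.
Reciprocity: 23 ≡ 3 and 1219 ≡ 3 (mod 4), so (23/1219) = −(1219/23).
Reduce top mod 23: now compute (0/23).
Top reduces to 0: gcd > 1, so the symbol is 0.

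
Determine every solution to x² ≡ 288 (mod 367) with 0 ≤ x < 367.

153, 214

Since 367 ≡ 3 (mod 4), a square root of 288 is 288^((367+1)/4) = 288^92 mod 367.
Repeated squaring: 288^2≡2, 288^4≡4, 288^8≡16, 288^16≡256, 288^32≡210, 288^64≡60 (mod 367).
288^92 = 288^(64+16+8+4) ≡ 214 (mod 367).
Check: 214² = 45796 ≡ 288 (mod 367). The two roots are 153 and 214.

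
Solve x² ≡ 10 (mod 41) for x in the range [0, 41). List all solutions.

41 ≡ 1 (mod 4), so we find a root by search.
Trying successive values, 16² = 256 ≡ 10 (mod 41). The other root is 41 − 16 = 25.

16, 25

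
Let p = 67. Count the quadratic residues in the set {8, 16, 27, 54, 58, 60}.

(8/67) = -1 → non-residue.
(16/67) = +1 → QR.
(27/67) = -1 → non-residue.
(54/67) = +1 → QR.
(58/67) = -1 → non-residue.
(60/67) = +1 → QR.
Total quadratic residues among the 6: 3.

3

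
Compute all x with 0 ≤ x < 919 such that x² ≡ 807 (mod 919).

145, 774

Since 919 ≡ 3 (mod 4), a square root of 807 is 807^((919+1)/4) = 807^230 mod 919.
Repeated squaring: 807^2≡597, 807^4≡756, 807^8≡837, 807^16≡291, 807^32≡133, 807^64≡228, 807^128≡520 (mod 919).
807^230 = 807^(128+64+32+4+2) ≡ 145 (mod 919).
Check: 145² = 21025 ≡ 807 (mod 919). The two roots are 145 and 774.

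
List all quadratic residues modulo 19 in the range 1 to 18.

1 4 5 6 7 9 11 16 17

Square k = 1,…,9 (k and 19−k give the same square):
1²=1, 2²=4, 3²=9, 4²=16, 5²≡6, 6²≡17, 7²≡11, 8²≡7, 9²≡5 (mod 19).
So the quadratic residues mod 19 are {1, 4, 5, 6, 7, 9, 11, 16, 17}.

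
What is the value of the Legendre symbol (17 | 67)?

Reciprocity: 17 ≡ 1 and 67 ≡ 3 (mod 4), so (17/67) = +(67/17).
Reduce top mod 17: now compute (16/17).
Pull out 2^4: since 17 ≡ 1 (mod 8), (2/17) = +1, so (2/17)^4 = +1.
Reached (1/17) = 1. Collecting the sign flips along the way, the symbol is +1.

1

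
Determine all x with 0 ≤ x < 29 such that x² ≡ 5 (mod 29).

29 ≡ 1 (mod 4), so we find a root by search.
Trying successive values, 11² = 121 ≡ 5 (mod 29). The other root is 29 − 11 = 18.

11, 18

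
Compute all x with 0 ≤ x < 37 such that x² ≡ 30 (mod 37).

37 ≡ 1 (mod 4), so we find a root by search.
Trying successive values, 17² = 289 ≡ 30 (mod 37). The other root is 37 − 17 = 20.

17, 20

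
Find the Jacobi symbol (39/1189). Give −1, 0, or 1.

-1

Reciprocity: 39 ≡ 3 and 1189 ≡ 1 (mod 4), so (39/1189) = +(1189/39).
Reduce top mod 39: now compute (19/39).
Reciprocity: 19 ≡ 3 and 39 ≡ 3 (mod 4), so (19/39) = −(39/19).
Reduce top mod 19: now compute (1/19).
Reached (1/19) = 1. Collecting the sign flips along the way, the symbol is -1.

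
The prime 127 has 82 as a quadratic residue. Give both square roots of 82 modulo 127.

Since 127 ≡ 3 (mod 4), a square root of 82 is 82^((127+1)/4) = 82^32 mod 127.
Repeated squaring: 82^2≡120, 82^4≡49, 82^8≡115, 82^16≡17, 82^32≡35 (mod 127).
82^32 = 82^(32) ≡ 35 (mod 127).
Check: 35² = 1225 ≡ 82 (mod 127). The two roots are 35 and 92.

35, 92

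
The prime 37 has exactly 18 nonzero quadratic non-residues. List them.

2 5 6 8 13 14 15 17 18 19 20 22 23 24 29 31 32 35

Square k = 1,…,18 (k and 37−k give the same square):
1²=1, 2²=4, 3²=9, 4²=16, 5²=25, 6²=36, 7²≡12, 8²≡27, 9²≡7, 10²≡26, 11²≡10, 12²≡33, 13²≡21, 14²≡11, 15²≡3, 16²≡34, 17²≡30, 18²≡28 (mod 37).
The residues are {1, 3, 4, 7, 9, 10, 11, 12, 16, 21, 25, 26, 27, 28, 30, 33, 34, 36}; the non-residues are the remaining 18 nonzero classes.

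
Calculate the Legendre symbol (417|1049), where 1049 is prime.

1

Reciprocity: 417 ≡ 1 and 1049 ≡ 1 (mod 4), so (417/1049) = +(1049/417).
Reduce top mod 417: now compute (215/417).
Reciprocity: 215 ≡ 3 and 417 ≡ 1 (mod 4), so (215/417) = +(417/215).
Reduce top mod 215: now compute (202/215).
Pull out 2: since 215 ≡ 7 (mod 8), (2/215) = +1.
Reciprocity: 101 ≡ 1 and 215 ≡ 3 (mod 4), so (101/215) = +(215/101).
Reduce top mod 101: now compute (13/101).
Reciprocity: 13 ≡ 1 and 101 ≡ 1 (mod 4), so (13/101) = +(101/13).
Reduce top mod 13: now compute (10/13).
Pull out 2: since 13 ≡ 5 (mod 8), (2/13) = -1.
Reciprocity: 5 ≡ 1 and 13 ≡ 1 (mod 4), so (5/13) = +(13/5).
Reduce top mod 5: now compute (3/5).
Reciprocity: 3 ≡ 3 and 5 ≡ 1 (mod 4), so (3/5) = +(5/3).
Reduce top mod 3: now compute (2/3).
Pull out 2: since 3 ≡ 3 (mod 8), (2/3) = -1.
Reached (1/3) = 1. Collecting the sign flips along the way, the symbol is +1.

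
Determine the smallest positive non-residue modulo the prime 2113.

(2/2113) = +1, so 2 is a residue.
(3/2113) = +1, so 3 is a residue.
(4/2113) = +1, so 4 is a residue.
(5/2113) = −1, so 5 is the smallest positive non-residue mod 2113.

5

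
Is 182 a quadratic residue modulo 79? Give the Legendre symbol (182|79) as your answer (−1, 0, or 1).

First reduce: 182 ≡ 24 (mod 79).
Pull out 2^3: since 79 ≡ 7 (mod 8), (2/79) = +1, so (2/79)^3 = +1.
Reciprocity: 3 ≡ 3 and 79 ≡ 3 (mod 4), so (3/79) = −(79/3).
Reduce top mod 3: now compute (1/3).
Reached (1/3) = 1. Collecting the sign flips along the way, the symbol is -1.

-1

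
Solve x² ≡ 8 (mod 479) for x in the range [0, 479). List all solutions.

Since 479 ≡ 3 (mod 4), a square root of 8 is 8^((479+1)/4) = 8^120 mod 479.
Repeated squaring: 8^2≡64, 8^4≡264, 8^8≡241, 8^16≡122, 8^32≡35, 8^64≡267 (mod 479).
8^120 = 8^(64+32+16+8) ≡ 105 (mod 479).
Check: 105² = 11025 ≡ 8 (mod 479). The two roots are 105 and 374.

105, 374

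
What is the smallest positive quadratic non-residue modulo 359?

7

(2/359) = +1, so 2 is a residue.
(3/359) = +1, so 3 is a residue.
(4/359) = +1, so 4 is a residue.
(5/359) = +1, so 5 is a residue.
(6/359) = +1, so 6 is a residue.
(7/359) = −1, so 7 is the smallest positive non-residue mod 359.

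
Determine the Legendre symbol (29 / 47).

-1

Reciprocity: 29 ≡ 1 and 47 ≡ 3 (mod 4), so (29/47) = +(47/29).
Reduce top mod 29: now compute (18/29).
Pull out 2: since 29 ≡ 5 (mod 8), (2/29) = -1.
Reciprocity: 9 ≡ 1 and 29 ≡ 1 (mod 4), so (9/29) = +(29/9).
Reduce top mod 9: now compute (2/9).
Pull out 2: since 9 ≡ 1 (mod 8), (2/9) = +1.
Reached (1/9) = 1. Collecting the sign flips along the way, the symbol is -1.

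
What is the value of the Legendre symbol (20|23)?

-1

Euler's criterion: (20/23) ≡ 20^11 (mod 23).
20^2 ≡ 9 (mod 23)
20^4 ≡ 12 (mod 23)
20^8 ≡ 6 (mod 23)
20^11 = 20^(8+2+1) ≡ 22 (mod 23).
Result is 22 ≡ −1, so (20/23) = −1.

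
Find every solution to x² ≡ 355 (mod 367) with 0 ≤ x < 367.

33, 334

Since 367 ≡ 3 (mod 4), a square root of 355 is 355^((367+1)/4) = 355^92 mod 367.
Repeated squaring: 355^2≡144, 355^4≡184, 355^8≡92, 355^16≡23, 355^32≡162, 355^64≡187 (mod 367).
355^92 = 355^(64+16+8+4) ≡ 33 (mod 367).
Check: 33² = 1089 ≡ 355 (mod 367). The two roots are 33 and 334.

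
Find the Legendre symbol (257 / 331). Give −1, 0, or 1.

Reciprocity: 257 ≡ 1 and 331 ≡ 3 (mod 4), so (257/331) = +(331/257).
Reduce top mod 257: now compute (74/257).
Pull out 2: since 257 ≡ 1 (mod 8), (2/257) = +1.
Reciprocity: 37 ≡ 1 and 257 ≡ 1 (mod 4), so (37/257) = +(257/37).
Reduce top mod 37: now compute (35/37).
Reciprocity: 35 ≡ 3 and 37 ≡ 1 (mod 4), so (35/37) = +(37/35).
Reduce top mod 35: now compute (2/35).
Pull out 2: since 35 ≡ 3 (mod 8), (2/35) = -1.
Reached (1/35) = 1. Collecting the sign flips along the way, the symbol is -1.

-1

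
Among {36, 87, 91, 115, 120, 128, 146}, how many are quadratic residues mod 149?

2

(36/149) = +1 → QR.
(87/149) = -1 → non-residue.
(91/149) = -1 → non-residue.
(115/149) = -1 → non-residue.
(120/149) = +1 → QR.
(128/149) = -1 → non-residue.
(146/149) = -1 → non-residue.
Total quadratic residues among the 7: 2.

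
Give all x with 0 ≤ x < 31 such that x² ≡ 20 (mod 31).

Since 31 ≡ 3 (mod 4), a square root of 20 is 20^((31+1)/4) = 20^8 mod 31.
Repeated squaring: 20^2≡28, 20^4≡9, 20^8≡19 (mod 31).
20^8 = 20^(8) ≡ 19 (mod 31).
Check: 19² = 361 ≡ 20 (mod 31). The two roots are 12 and 19.

12, 19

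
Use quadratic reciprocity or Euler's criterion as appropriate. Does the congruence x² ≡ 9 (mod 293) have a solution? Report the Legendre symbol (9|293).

Euler's criterion: (9/293) ≡ 9^146 (mod 293).
9^2 ≡ 81 (mod 293)
9^4 ≡ 115 (mod 293)
9^8 ≡ 40 (mod 293)
9^16 ≡ 135 (mod 293)
9^32 ≡ 59 (mod 293)
9^64 ≡ 258 (mod 293)
9^128 ≡ 53 (mod 293)
9^146 = 9^(128+16+2) ≡ 1 (mod 293).
Result is 1, so (9/293) = 1.

1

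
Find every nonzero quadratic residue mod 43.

1,4,6,9,10,11,13,14,15,16,17,21,23,24,25,31,35,36,38,40,41

Square k = 1,…,21 (k and 43−k give the same square):
1²=1, 2²=4, 3²=9, 4²=16, 5²=25, 6²=36, 7²≡6, 8²≡21, 9²≡38, 10²≡14, 11²≡35, 12²≡15, 13²≡40, 14²≡24, 15²≡10, 16²≡41, 17²≡31, 18²≡23, 19²≡17, 20²≡13, 21²≡11 (mod 43).
So the quadratic residues mod 43 are {1, 4, 6, 9, 10, 11, 13, 14, 15, 16, 17, 21, 23, 24, 25, 31, 35, 36, 38, 40, 41}.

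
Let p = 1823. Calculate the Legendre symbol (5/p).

Reciprocity: 5 ≡ 1 and 1823 ≡ 3 (mod 4), so (5/1823) = +(1823/5).
Reduce top mod 5: now compute (3/5).
Reciprocity: 3 ≡ 3 and 5 ≡ 1 (mod 4), so (3/5) = +(5/3).
Reduce top mod 3: now compute (2/3).
Pull out 2: since 3 ≡ 3 (mod 8), (2/3) = -1.
Reached (1/3) = 1. Collecting the sign flips along the way, the symbol is -1.

-1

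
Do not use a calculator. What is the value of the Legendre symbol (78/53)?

1

Euler's criterion: (78/53) ≡ 25^26 (mod 53).
25^2 ≡ 42 (mod 53)
25^4 ≡ 15 (mod 53)
25^8 ≡ 13 (mod 53)
25^16 ≡ 10 (mod 53)
25^26 = 25^(16+8+2) ≡ 1 (mod 53).
Result is 1, so (78/53) = 1.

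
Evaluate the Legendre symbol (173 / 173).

First reduce: 173 ≡ 0 (mod 173).
Top reduces to 0: gcd > 1, so the symbol is 0.

0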